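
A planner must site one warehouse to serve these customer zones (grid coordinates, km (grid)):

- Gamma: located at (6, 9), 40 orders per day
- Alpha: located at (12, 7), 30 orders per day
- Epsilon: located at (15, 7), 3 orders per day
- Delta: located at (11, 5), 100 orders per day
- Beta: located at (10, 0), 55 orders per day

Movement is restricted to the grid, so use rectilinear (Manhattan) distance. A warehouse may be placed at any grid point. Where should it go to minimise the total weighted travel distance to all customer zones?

(11, 5)

Manhattan distance separates: Σwᵢ(|x−xᵢ|+|y−yᵢ|) = Σwᵢ|x−xᵢ| + Σwᵢ|y−yᵢ|, so x and y are optimised independently as 1-D weighted medians.
Total weight W = 228; half = 114.
x-coordinate, sorted with cumulative weight:
  x=6 (Gamma, w=40) cum 40
  x=10 (Beta, w=55) cum 95
  x=11 (Delta, w=100) cum 195  ← median
  x=12 (Alpha, w=30) cum 225
  x=15 (Epsilon, w=3) cum 228
⇒ x* = 11
y-coordinate, sorted with cumulative weight:
  y=0 (Beta, w=55) cum 55
  y=5 (Delta, w=100) cum 155  ← median
  y=7 (Alpha, w=30) cum 185
  y=7 (Epsilon, w=3) cum 188
  y=9 (Gamma, w=40) cum 228
⇒ y* = 5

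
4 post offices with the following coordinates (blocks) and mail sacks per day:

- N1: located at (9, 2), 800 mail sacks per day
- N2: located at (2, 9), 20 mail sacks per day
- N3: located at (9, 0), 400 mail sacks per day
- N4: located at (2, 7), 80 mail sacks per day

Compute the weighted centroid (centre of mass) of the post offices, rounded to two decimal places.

(8.46, 1.80)

The minimiser of Σwᵢ‖p−pᵢ‖² is the weighted centroid p* = (Σwᵢpᵢ)/(Σwᵢ).
Σwᵢ = 1300.
Σwᵢxᵢ = 800·9 + 20·2 + 400·9 + 80·2 = 11000.
Σwᵢyᵢ = 800·2 + 20·9 + 400·0 + 80·7 = 2340.
x* = 11000/1300 = 8.46, y* = 2340/1300 = 1.80.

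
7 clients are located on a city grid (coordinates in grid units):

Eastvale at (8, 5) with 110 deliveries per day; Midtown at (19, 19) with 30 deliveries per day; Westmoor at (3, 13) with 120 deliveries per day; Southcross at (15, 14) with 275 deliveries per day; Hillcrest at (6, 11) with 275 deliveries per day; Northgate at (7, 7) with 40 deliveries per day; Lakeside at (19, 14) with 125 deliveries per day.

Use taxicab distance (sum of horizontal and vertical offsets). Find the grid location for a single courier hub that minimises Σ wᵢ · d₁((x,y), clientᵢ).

(8, 13)

Manhattan distance separates: Σwᵢ(|x−xᵢ|+|y−yᵢ|) = Σwᵢ|x−xᵢ| + Σwᵢ|y−yᵢ|, so x and y are optimised independently as 1-D weighted medians.
Total weight W = 975; half = 487.5.
x-coordinate, sorted with cumulative weight:
  x=3 (Westmoor, w=120) cum 120
  x=6 (Hillcrest, w=275) cum 395
  x=7 (Northgate, w=40) cum 435
  x=8 (Eastvale, w=110) cum 545  ← median
  x=15 (Southcross, w=275) cum 820
  x=19 (Midtown, w=30) cum 850
  x=19 (Lakeside, w=125) cum 975
⇒ x* = 8
y-coordinate, sorted with cumulative weight:
  y=5 (Eastvale, w=110) cum 110
  y=7 (Northgate, w=40) cum 150
  y=11 (Hillcrest, w=275) cum 425
  y=13 (Westmoor, w=120) cum 545  ← median
  y=14 (Southcross, w=275) cum 820
  y=14 (Lakeside, w=125) cum 945
  y=19 (Midtown, w=30) cum 975
⇒ y* = 13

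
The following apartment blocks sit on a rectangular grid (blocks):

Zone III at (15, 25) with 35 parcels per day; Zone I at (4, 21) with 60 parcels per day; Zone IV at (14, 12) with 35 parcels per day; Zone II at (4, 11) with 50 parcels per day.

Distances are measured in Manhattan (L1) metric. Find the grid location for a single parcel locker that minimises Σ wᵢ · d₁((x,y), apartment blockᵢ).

(4, 21)

Manhattan distance separates: Σwᵢ(|x−xᵢ|+|y−yᵢ|) = Σwᵢ|x−xᵢ| + Σwᵢ|y−yᵢ|, so x and y are optimised independently as 1-D weighted medians.
Total weight W = 180; half = 90.
x-coordinate, sorted with cumulative weight:
  x=4 (Zone I, w=60) cum 60
  x=4 (Zone II, w=50) cum 110  ← median
  x=14 (Zone IV, w=35) cum 145
  x=15 (Zone III, w=35) cum 180
⇒ x* = 4
y-coordinate, sorted with cumulative weight:
  y=11 (Zone II, w=50) cum 50
  y=12 (Zone IV, w=35) cum 85
  y=21 (Zone I, w=60) cum 145  ← median
  y=25 (Zone III, w=35) cum 180
⇒ y* = 21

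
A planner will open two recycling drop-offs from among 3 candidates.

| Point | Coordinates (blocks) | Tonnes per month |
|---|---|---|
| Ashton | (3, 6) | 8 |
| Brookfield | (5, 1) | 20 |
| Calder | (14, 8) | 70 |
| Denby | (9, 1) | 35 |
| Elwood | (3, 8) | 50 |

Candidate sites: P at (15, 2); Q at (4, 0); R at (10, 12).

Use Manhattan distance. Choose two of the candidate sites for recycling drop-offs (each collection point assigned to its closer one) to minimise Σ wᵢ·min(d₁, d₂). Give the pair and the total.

Evaluate every pair (each demand assigned to the nearer of the two):
  {P, Q}: total = 1246
  {Q, R}: total = 1316
  {P, R}: total = 1609
Best pair: {P, Q} with total 1246.

{P, Q}, total 1246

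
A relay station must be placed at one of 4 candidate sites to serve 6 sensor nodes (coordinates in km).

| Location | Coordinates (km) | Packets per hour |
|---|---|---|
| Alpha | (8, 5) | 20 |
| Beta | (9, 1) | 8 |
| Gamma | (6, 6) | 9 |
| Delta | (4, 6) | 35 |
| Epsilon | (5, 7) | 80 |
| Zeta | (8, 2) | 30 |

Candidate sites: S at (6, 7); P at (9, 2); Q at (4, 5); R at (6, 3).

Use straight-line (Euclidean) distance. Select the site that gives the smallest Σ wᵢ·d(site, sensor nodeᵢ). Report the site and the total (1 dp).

S, total 439.1 km

Total weighted distance at each candidate:
  S (6, 7): total = 439.1
  P (9, 2): total = 882.6
  Q (4, 5): total = 515.2
  R (6, 3): total = 635.5
Minimum is at S with total 439.1 km.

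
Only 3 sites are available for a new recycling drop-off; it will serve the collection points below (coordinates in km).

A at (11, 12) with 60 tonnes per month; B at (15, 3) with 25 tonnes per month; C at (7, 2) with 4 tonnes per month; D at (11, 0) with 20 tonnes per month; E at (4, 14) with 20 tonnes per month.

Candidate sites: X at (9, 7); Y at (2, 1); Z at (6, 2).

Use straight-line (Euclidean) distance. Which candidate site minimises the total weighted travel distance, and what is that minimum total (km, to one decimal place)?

Total weighted distance at each candidate:
  X (9, 7): total = 842.6
  Y (2, 1): total = 1646.1
  Z (6, 2): total = 1252.2
Minimum is at X with total 842.6 km.

X, total 842.6 km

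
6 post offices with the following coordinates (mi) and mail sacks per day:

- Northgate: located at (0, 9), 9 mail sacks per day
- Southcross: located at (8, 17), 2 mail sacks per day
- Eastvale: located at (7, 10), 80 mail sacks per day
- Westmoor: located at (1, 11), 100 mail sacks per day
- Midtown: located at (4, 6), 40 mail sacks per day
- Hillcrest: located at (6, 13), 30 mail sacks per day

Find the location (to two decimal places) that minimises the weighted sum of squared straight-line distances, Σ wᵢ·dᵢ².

The minimiser of Σwᵢ‖p−pᵢ‖² is the weighted centroid p* = (Σwᵢpᵢ)/(Σwᵢ).
Σwᵢ = 261.
Σwᵢxᵢ = 9·0 + 2·8 + 80·7 + 100·1 + 40·4 + 30·6 = 1016.
Σwᵢyᵢ = 9·9 + 2·17 + 80·10 + 100·11 + 40·6 + 30·13 = 2645.
x* = 1016/261 = 3.89, y* = 2645/261 = 10.13.

(3.89, 10.13)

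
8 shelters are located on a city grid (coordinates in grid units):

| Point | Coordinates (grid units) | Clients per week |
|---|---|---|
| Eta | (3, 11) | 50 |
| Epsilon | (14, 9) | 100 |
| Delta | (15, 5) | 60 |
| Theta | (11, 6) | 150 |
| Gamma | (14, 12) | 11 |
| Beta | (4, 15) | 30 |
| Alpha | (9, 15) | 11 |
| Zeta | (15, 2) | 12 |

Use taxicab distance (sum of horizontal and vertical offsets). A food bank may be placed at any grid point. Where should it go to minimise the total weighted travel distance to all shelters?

Manhattan distance separates: Σwᵢ(|x−xᵢ|+|y−yᵢ|) = Σwᵢ|x−xᵢ| + Σwᵢ|y−yᵢ|, so x and y are optimised independently as 1-D weighted medians.
Total weight W = 424; half = 212.
x-coordinate, sorted with cumulative weight:
  x=3 (Eta, w=50) cum 50
  x=4 (Beta, w=30) cum 80
  x=9 (Alpha, w=11) cum 91
  x=11 (Theta, w=150) cum 241  ← median
  x=14 (Epsilon, w=100) cum 341
  x=14 (Gamma, w=11) cum 352
  x=15 (Delta, w=60) cum 412
  x=15 (Zeta, w=12) cum 424
⇒ x* = 11
y-coordinate, sorted with cumulative weight:
  y=2 (Zeta, w=12) cum 12
  y=5 (Delta, w=60) cum 72
  y=6 (Theta, w=150) cum 222  ← median
  y=9 (Epsilon, w=100) cum 322
  y=11 (Eta, w=50) cum 372
  y=12 (Gamma, w=11) cum 383
  y=15 (Beta, w=30) cum 413
  y=15 (Alpha, w=11) cum 424
⇒ y* = 6

(11, 6)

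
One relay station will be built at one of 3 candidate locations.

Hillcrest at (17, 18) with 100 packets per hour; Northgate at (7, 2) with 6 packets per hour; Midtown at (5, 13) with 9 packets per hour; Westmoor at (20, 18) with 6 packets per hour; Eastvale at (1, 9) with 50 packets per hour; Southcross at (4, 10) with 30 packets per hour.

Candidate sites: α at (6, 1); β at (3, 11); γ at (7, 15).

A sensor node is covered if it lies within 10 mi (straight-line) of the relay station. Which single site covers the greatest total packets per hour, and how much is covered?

β, covering 95

Coverage radius r = 10 mi; a point is covered iff (Δx)²+(Δy)² ≤ 10² = 100.
  α (6, 1): covers {Northgate, Eastvale, Southcross} → 86
  β (3, 11): covers {Northgate, Midtown, Eastvale, Southcross} → 95
  γ (7, 15): covers {Midtown, Eastvale, Southcross} → 89
Maximum coverage at β: 95 packets per hour.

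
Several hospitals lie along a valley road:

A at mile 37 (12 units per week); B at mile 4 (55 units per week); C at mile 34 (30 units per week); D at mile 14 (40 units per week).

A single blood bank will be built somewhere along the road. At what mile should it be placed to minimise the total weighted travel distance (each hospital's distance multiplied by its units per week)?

x = 14

For a sum of weighted absolute distances on a line, the optimum is the weighted median (not the mean). Total weight W = 137; half-weight = 68.5.
Sort by position and accumulate weight:
  mile 4 (B, w=55) → cum 55
  mile 14 (D, w=40) → cum 95  ≥ 68.5 → median here
  mile 34 (C, w=30) → cum 125
  mile 37 (A, w=12) → cum 137
Optimal location: mile 14.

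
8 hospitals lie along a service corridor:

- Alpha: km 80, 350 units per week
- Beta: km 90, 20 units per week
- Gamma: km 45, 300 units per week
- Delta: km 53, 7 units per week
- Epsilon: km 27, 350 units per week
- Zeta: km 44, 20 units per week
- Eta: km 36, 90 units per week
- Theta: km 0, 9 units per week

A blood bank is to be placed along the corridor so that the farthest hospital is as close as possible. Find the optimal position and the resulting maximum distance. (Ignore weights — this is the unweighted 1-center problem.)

The 1-center on a line is the midpoint of the two extreme points: leftmost at 0, rightmost at 90.
Optimal location = (0 + 90)/2 = 45; maximum distance = (90 − 0)/2 = 45.

location 45, max distance 45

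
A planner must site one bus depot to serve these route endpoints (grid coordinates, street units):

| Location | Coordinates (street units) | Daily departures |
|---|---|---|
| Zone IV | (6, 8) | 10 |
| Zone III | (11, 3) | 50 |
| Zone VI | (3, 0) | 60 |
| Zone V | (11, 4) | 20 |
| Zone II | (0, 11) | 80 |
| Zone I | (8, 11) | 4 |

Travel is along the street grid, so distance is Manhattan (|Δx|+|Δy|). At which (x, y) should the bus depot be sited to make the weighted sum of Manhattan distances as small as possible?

Manhattan distance separates: Σwᵢ(|x−xᵢ|+|y−yᵢ|) = Σwᵢ|x−xᵢ| + Σwᵢ|y−yᵢ|, so x and y are optimised independently as 1-D weighted medians.
Total weight W = 224; half = 112.
x-coordinate, sorted with cumulative weight:
  x=0 (Zone II, w=80) cum 80
  x=3 (Zone VI, w=60) cum 140  ← median
  x=6 (Zone IV, w=10) cum 150
  x=8 (Zone I, w=4) cum 154
  x=11 (Zone III, w=50) cum 204
  x=11 (Zone V, w=20) cum 224
⇒ x* = 3
y-coordinate, sorted with cumulative weight:
  y=0 (Zone VI, w=60) cum 60
  y=3 (Zone III, w=50) cum 110
  y=4 (Zone V, w=20) cum 130  ← median
  y=8 (Zone IV, w=10) cum 140
  y=11 (Zone II, w=80) cum 220
  y=11 (Zone I, w=4) cum 224
⇒ y* = 4

(3, 4)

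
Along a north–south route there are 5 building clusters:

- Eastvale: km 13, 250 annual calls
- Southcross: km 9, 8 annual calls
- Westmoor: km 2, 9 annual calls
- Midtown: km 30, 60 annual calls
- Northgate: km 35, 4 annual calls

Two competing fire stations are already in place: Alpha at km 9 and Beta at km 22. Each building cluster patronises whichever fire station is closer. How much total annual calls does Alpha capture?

The indifferent point is the midpoint (9+22)/2 = 15.5; building clusters left of it (closer to Alpha at 9) go to Alpha, those right go to Beta.
  Westmoor at 2 (w=9) → Alpha
  Southcross at 9 (w=8) → Alpha
  Eastvale at 13 (w=250) → Alpha
  Midtown at 30 (w=60) → Beta
  Northgate at 35 (w=4) → Beta
Alpha captures 267; Beta captures 64.

267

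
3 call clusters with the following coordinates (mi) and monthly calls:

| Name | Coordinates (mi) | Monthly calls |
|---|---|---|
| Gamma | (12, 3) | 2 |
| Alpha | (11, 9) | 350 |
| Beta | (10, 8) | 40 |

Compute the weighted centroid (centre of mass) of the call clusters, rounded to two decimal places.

(10.90, 8.87)

The minimiser of Σwᵢ‖p−pᵢ‖² is the weighted centroid p* = (Σwᵢpᵢ)/(Σwᵢ).
Σwᵢ = 392.
Σwᵢxᵢ = 2·12 + 350·11 + 40·10 = 4274.
Σwᵢyᵢ = 2·3 + 350·9 + 40·8 = 3476.
x* = 4274/392 = 10.90, y* = 3476/392 = 8.87.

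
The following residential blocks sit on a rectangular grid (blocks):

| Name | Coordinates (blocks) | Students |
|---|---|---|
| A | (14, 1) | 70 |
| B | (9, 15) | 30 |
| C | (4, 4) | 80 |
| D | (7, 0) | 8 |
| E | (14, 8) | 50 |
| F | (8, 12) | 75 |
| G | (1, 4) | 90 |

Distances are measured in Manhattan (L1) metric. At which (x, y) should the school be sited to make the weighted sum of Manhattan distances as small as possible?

(8, 4)

Manhattan distance separates: Σwᵢ(|x−xᵢ|+|y−yᵢ|) = Σwᵢ|x−xᵢ| + Σwᵢ|y−yᵢ|, so x and y are optimised independently as 1-D weighted medians.
Total weight W = 403; half = 201.5.
x-coordinate, sorted with cumulative weight:
  x=1 (G, w=90) cum 90
  x=4 (C, w=80) cum 170
  x=7 (D, w=8) cum 178
  x=8 (F, w=75) cum 253  ← median
  x=9 (B, w=30) cum 283
  x=14 (A, w=70) cum 353
  x=14 (E, w=50) cum 403
⇒ x* = 8
y-coordinate, sorted with cumulative weight:
  y=0 (D, w=8) cum 8
  y=1 (A, w=70) cum 78
  y=4 (C, w=80) cum 158
  y=4 (G, w=90) cum 248  ← median
  y=8 (E, w=50) cum 298
  y=12 (F, w=75) cum 373
  y=15 (B, w=30) cum 403
⇒ y* = 4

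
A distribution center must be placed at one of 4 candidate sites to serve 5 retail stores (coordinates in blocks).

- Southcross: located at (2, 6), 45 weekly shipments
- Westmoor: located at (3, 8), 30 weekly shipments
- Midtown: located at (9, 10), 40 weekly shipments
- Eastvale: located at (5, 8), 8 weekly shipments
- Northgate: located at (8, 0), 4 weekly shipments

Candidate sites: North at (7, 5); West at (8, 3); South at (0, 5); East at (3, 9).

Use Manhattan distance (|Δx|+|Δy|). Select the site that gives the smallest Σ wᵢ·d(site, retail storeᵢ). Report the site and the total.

Total weighted distance at each candidate:
  North (7, 5): total = 824
  West (8, 3): total = 1101
  South (0, 5): total = 991
  East (3, 9): total = 570
Minimum is at East with total 570 blocks.

East, total 570 blocks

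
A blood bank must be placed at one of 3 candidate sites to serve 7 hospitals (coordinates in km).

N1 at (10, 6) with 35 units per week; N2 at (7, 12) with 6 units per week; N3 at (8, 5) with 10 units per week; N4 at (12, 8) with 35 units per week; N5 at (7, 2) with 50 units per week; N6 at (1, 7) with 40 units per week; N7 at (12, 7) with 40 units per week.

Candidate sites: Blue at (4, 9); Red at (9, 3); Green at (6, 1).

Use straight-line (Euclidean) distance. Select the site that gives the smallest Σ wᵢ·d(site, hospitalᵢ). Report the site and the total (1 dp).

Total weighted distance at each candidate:
  Blue (4, 9): total = 1453.8
  Red (9, 3): total = 1062.0
  Green (6, 1): total = 1380.3
Minimum is at Red with total 1062.0 km.

Red, total 1062.0 km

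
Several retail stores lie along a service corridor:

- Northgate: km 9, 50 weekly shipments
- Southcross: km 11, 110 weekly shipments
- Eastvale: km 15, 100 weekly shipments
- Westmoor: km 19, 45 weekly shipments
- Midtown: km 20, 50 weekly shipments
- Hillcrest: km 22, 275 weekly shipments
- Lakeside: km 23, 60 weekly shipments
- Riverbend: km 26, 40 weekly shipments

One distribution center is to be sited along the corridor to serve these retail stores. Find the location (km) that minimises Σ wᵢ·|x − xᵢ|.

For a sum of weighted absolute distances on a line, the optimum is the weighted median (not the mean). Total weight W = 730; half-weight = 365.
Sort by position and accumulate weight:
  km 9 (Northgate, w=50) → cum 50
  km 11 (Southcross, w=110) → cum 160
  km 15 (Eastvale, w=100) → cum 260
  km 19 (Westmoor, w=45) → cum 305
  km 20 (Midtown, w=50) → cum 355
  km 22 (Hillcrest, w=275) → cum 630  ≥ 365 → median here
  km 23 (Lakeside, w=60) → cum 690
  km 26 (Riverbend, w=40) → cum 730
Optimal location: km 22.

x = 22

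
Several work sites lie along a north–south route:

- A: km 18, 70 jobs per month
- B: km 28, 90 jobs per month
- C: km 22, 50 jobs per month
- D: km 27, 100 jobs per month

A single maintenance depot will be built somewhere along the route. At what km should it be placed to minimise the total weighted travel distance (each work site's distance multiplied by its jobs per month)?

x = 27

For a sum of weighted absolute distances on a line, the optimum is the weighted median (not the mean). Total weight W = 310; half-weight = 155.
Sort by position and accumulate weight:
  km 18 (A, w=70) → cum 70
  km 22 (C, w=50) → cum 120
  km 27 (D, w=100) → cum 220  ≥ 155 → median here
  km 28 (B, w=90) → cum 310
Optimal location: km 27.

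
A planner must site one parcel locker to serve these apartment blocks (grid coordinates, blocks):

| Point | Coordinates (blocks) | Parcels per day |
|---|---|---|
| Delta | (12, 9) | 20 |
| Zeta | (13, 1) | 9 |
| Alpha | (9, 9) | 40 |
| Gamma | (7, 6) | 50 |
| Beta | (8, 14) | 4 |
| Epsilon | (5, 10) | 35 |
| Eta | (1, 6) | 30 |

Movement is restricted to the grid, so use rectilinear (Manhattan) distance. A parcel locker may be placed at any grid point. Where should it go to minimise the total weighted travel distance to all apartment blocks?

(7, 9)

Manhattan distance separates: Σwᵢ(|x−xᵢ|+|y−yᵢ|) = Σwᵢ|x−xᵢ| + Σwᵢ|y−yᵢ|, so x and y are optimised independently as 1-D weighted medians.
Total weight W = 188; half = 94.
x-coordinate, sorted with cumulative weight:
  x=1 (Eta, w=30) cum 30
  x=5 (Epsilon, w=35) cum 65
  x=7 (Gamma, w=50) cum 115  ← median
  x=8 (Beta, w=4) cum 119
  x=9 (Alpha, w=40) cum 159
  x=12 (Delta, w=20) cum 179
  x=13 (Zeta, w=9) cum 188
⇒ x* = 7
y-coordinate, sorted with cumulative weight:
  y=1 (Zeta, w=9) cum 9
  y=6 (Gamma, w=50) cum 59
  y=6 (Eta, w=30) cum 89
  y=9 (Delta, w=20) cum 109  ← median
  y=9 (Alpha, w=40) cum 149
  y=10 (Epsilon, w=35) cum 184
  y=14 (Beta, w=4) cum 188
⇒ y* = 9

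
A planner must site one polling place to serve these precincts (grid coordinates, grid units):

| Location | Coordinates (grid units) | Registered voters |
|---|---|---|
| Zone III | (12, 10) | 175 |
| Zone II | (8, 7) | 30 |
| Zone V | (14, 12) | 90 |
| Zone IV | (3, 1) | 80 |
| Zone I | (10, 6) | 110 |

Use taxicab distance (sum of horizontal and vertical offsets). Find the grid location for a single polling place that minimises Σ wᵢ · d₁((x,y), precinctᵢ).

Manhattan distance separates: Σwᵢ(|x−xᵢ|+|y−yᵢ|) = Σwᵢ|x−xᵢ| + Σwᵢ|y−yᵢ|, so x and y are optimised independently as 1-D weighted medians.
Total weight W = 485; half = 242.5.
x-coordinate, sorted with cumulative weight:
  x=3 (Zone IV, w=80) cum 80
  x=8 (Zone II, w=30) cum 110
  x=10 (Zone I, w=110) cum 220
  x=12 (Zone III, w=175) cum 395  ← median
  x=14 (Zone V, w=90) cum 485
⇒ x* = 12
y-coordinate, sorted with cumulative weight:
  y=1 (Zone IV, w=80) cum 80
  y=6 (Zone I, w=110) cum 190
  y=7 (Zone II, w=30) cum 220
  y=10 (Zone III, w=175) cum 395  ← median
  y=12 (Zone V, w=90) cum 485
⇒ y* = 10

(12, 10)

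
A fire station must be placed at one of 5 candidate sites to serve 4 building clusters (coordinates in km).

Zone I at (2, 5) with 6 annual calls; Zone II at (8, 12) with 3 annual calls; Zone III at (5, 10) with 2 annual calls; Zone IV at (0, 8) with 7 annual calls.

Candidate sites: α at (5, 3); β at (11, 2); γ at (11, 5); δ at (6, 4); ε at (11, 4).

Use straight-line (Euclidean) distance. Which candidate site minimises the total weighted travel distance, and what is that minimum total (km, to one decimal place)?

δ, total 112.1 km

Total weighted distance at each candidate:
  α (5, 3): total = 113.6
  β (11, 2): total = 196.0
  γ (11, 5): total = 172.3
  δ (6, 4): total = 112.1
  ε (11, 4): total = 178.9
Minimum is at δ with total 112.1 km.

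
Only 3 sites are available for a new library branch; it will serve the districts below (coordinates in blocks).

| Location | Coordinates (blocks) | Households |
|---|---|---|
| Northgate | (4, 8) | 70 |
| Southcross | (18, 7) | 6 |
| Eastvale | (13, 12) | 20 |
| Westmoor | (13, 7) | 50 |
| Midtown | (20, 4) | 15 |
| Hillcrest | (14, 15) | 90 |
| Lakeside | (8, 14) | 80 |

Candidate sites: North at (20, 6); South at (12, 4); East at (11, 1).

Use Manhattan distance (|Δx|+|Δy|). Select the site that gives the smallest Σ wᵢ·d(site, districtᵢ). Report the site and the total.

South, total 3684 blocks

Total weighted distance at each candidate:
  North (20, 6): total = 4918
  South (12, 4): total = 3684
  East (11, 1): total = 4708
Minimum is at South with total 3684 blocks.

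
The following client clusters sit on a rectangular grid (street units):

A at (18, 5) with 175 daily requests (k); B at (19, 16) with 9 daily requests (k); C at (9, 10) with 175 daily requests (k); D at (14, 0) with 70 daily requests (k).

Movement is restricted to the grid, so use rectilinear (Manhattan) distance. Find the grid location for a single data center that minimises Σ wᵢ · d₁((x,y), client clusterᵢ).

(14, 5)

Manhattan distance separates: Σwᵢ(|x−xᵢ|+|y−yᵢ|) = Σwᵢ|x−xᵢ| + Σwᵢ|y−yᵢ|, so x and y are optimised independently as 1-D weighted medians.
Total weight W = 429; half = 214.5.
x-coordinate, sorted with cumulative weight:
  x=9 (C, w=175) cum 175
  x=14 (D, w=70) cum 245  ← median
  x=18 (A, w=175) cum 420
  x=19 (B, w=9) cum 429
⇒ x* = 14
y-coordinate, sorted with cumulative weight:
  y=0 (D, w=70) cum 70
  y=5 (A, w=175) cum 245  ← median
  y=10 (C, w=175) cum 420
  y=16 (B, w=9) cum 429
⇒ y* = 5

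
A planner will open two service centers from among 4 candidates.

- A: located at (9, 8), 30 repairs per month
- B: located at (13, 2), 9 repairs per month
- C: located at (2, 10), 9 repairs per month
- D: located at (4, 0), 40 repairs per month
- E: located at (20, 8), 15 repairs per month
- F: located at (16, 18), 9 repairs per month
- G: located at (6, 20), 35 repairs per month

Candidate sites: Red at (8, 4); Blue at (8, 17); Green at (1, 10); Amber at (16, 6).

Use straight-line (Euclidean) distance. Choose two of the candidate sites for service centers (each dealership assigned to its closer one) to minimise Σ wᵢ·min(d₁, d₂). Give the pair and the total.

Evaluate every pair (each demand assigned to the nearer of the two):
  {Red, Blue}: total = 863.3
  {Red, Green}: total = 1133.6
  {Blue, Amber}: total = 1148.9
  {Red, Amber}: total = 1210.8
  {Blue, Green}: total = 1227.6
  {Green, Amber}: total = 1256.4
Best pair: {Red, Blue} with total 863.3.

{Red, Blue}, total 863.3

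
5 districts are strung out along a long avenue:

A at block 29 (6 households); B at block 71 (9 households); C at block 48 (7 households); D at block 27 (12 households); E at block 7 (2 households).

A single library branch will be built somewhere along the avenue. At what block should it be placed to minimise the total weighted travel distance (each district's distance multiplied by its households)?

x = 29

For a sum of weighted absolute distances on a line, the optimum is the weighted median (not the mean). Total weight W = 36; half-weight = 18.
Sort by position and accumulate weight:
  block 7 (E, w=2) → cum 2
  block 27 (D, w=12) → cum 14
  block 29 (A, w=6) → cum 20  ≥ 18 → median here
  block 48 (C, w=7) → cum 27
  block 71 (B, w=9) → cum 36
Optimal location: block 29.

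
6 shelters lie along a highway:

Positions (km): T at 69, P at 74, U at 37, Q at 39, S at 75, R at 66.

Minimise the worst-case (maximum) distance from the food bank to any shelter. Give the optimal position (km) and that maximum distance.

location 56, max distance 19

The 1-center on a line is the midpoint of the two extreme points: leftmost at 37, rightmost at 75.
Optimal location = (37 + 75)/2 = 56; maximum distance = (75 − 37)/2 = 19.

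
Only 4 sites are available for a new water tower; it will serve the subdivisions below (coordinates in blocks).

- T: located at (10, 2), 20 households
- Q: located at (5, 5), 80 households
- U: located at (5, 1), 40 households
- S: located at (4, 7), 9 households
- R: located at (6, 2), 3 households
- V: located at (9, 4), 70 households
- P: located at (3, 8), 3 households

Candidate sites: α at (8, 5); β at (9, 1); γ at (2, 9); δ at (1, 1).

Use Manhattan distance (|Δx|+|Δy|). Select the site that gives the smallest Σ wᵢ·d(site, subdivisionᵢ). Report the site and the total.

α, total 853 blocks

Total weighted distance at each candidate:
  α (8, 5): total = 853
  β (9, 1): total = 1200
  γ (2, 9): total = 2215
  δ (1, 1): total = 1896
Minimum is at α with total 853 blocks.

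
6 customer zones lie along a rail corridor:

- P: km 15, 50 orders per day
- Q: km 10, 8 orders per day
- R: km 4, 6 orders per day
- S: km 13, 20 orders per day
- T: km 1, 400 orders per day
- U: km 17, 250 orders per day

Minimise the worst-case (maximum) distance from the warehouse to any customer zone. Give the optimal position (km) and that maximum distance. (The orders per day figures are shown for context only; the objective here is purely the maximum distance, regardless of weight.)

The 1-center on a line is the midpoint of the two extreme points: leftmost at 1, rightmost at 17.
Optimal location = (1 + 17)/2 = 9; maximum distance = (17 − 1)/2 = 8.

location 9, max distance 8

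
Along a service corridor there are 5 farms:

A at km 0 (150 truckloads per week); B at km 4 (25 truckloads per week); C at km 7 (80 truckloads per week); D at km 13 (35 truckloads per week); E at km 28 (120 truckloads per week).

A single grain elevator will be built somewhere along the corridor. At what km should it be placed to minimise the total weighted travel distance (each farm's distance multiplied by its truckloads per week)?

x = 7

For a sum of weighted absolute distances on a line, the optimum is the weighted median (not the mean). Total weight W = 410; half-weight = 205.
Sort by position and accumulate weight:
  km 0 (A, w=150) → cum 150
  km 4 (B, w=25) → cum 175
  km 7 (C, w=80) → cum 255  ≥ 205 → median here
  km 13 (D, w=35) → cum 290
  km 28 (E, w=120) → cum 410
Optimal location: km 7.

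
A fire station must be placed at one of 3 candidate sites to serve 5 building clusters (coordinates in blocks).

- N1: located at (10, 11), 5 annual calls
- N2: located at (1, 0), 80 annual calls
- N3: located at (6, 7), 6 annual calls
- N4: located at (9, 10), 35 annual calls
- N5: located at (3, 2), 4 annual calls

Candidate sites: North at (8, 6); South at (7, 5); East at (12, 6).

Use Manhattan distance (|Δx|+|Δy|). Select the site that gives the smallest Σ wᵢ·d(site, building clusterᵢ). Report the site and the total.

South, total 1216 blocks

Total weighted distance at each candidate:
  North (8, 6): total = 1304
  South (7, 5): total = 1216
  East (12, 6): total = 1734
Minimum is at South with total 1216 blocks.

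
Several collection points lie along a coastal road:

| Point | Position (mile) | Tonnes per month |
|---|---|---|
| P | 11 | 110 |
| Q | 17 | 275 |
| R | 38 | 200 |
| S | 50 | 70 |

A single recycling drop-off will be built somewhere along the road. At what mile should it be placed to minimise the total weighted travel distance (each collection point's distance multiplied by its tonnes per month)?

x = 17

For a sum of weighted absolute distances on a line, the optimum is the weighted median (not the mean). Total weight W = 655; half-weight = 327.5.
Sort by position and accumulate weight:
  mile 11 (P, w=110) → cum 110
  mile 17 (Q, w=275) → cum 385  ≥ 327.5 → median here
  mile 38 (R, w=200) → cum 585
  mile 50 (S, w=70) → cum 655
Optimal location: mile 17.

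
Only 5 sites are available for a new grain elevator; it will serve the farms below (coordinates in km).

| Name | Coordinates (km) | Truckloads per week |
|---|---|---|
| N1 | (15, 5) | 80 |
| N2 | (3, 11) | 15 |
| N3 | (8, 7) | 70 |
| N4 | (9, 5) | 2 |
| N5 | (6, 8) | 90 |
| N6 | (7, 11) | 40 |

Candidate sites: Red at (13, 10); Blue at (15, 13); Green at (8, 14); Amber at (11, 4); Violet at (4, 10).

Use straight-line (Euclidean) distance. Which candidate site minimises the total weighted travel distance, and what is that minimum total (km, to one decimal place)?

Amber, total 1689.5 km

Total weighted distance at each candidate:
  Red (13, 10): total = 1901.1
  Blue (15, 13): total = 2744.3
  Green (8, 14): total = 2203.4
  Amber (11, 4): total = 1689.5
  Violet (4, 10): total = 1733.0
Minimum is at Amber with total 1689.5 km.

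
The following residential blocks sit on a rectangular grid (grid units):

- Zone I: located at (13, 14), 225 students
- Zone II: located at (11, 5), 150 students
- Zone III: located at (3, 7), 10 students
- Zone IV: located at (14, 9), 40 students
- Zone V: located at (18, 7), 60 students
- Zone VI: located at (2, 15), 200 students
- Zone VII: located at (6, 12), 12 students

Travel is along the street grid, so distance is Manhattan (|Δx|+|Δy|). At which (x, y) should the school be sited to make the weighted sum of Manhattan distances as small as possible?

Manhattan distance separates: Σwᵢ(|x−xᵢ|+|y−yᵢ|) = Σwᵢ|x−xᵢ| + Σwᵢ|y−yᵢ|, so x and y are optimised independently as 1-D weighted medians.
Total weight W = 697; half = 348.5.
x-coordinate, sorted with cumulative weight:
  x=2 (Zone VI, w=200) cum 200
  x=3 (Zone III, w=10) cum 210
  x=6 (Zone VII, w=12) cum 222
  x=11 (Zone II, w=150) cum 372  ← median
  x=13 (Zone I, w=225) cum 597
  x=14 (Zone IV, w=40) cum 637
  x=18 (Zone V, w=60) cum 697
⇒ x* = 11
y-coordinate, sorted with cumulative weight:
  y=5 (Zone II, w=150) cum 150
  y=7 (Zone III, w=10) cum 160
  y=7 (Zone V, w=60) cum 220
  y=9 (Zone IV, w=40) cum 260
  y=12 (Zone VII, w=12) cum 272
  y=14 (Zone I, w=225) cum 497  ← median
  y=15 (Zone VI, w=200) cum 697
⇒ y* = 14

(11, 14)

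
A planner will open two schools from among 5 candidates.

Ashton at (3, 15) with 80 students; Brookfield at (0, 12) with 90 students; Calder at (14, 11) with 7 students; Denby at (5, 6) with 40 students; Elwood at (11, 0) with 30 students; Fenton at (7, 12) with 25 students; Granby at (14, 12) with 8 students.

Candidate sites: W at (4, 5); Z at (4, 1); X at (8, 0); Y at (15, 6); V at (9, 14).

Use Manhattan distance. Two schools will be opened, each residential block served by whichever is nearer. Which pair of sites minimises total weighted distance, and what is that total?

{W, V}, total 2202

Evaluate every pair (each demand assigned to the nearer of the two):
  {W, V}: total = 2202
  {X, V}: total = 2212
  {Z, V}: total = 2242
  {Y, V}: total = 2448
  {W, X}: total = 2538
  {W, Y}: total = 2598
  {W, Z}: total = 2688
  {Z, X}: total = 3468
  {Z, Y}: total = 3478
  {X, Y}: total = 4273
Best pair: {W, V} with total 2202.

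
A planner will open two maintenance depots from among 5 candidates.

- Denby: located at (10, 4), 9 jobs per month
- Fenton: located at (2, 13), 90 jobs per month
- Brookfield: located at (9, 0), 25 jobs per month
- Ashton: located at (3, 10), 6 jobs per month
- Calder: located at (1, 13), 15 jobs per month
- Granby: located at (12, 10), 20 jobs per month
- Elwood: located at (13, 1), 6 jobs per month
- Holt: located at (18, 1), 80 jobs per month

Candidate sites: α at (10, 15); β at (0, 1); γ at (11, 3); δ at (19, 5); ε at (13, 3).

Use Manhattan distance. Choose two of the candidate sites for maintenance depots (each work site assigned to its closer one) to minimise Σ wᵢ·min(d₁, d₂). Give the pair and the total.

Evaluate every pair (each demand assigned to the nearer of the two):
  {α, ε}: total = 2060
  {α, γ}: total = 2164
  {α, δ}: total = 2202
  {β, ε}: total = 2470
  {β, δ}: total = 2567
  {β, γ}: total = 2574
  {γ, δ}: total = 2827
  {γ, ε}: total = 2975
  {δ, ε}: total = 3105
  {α, β}: total = 3144
Best pair: {α, ε} with total 2060.

{α, ε}, total 2060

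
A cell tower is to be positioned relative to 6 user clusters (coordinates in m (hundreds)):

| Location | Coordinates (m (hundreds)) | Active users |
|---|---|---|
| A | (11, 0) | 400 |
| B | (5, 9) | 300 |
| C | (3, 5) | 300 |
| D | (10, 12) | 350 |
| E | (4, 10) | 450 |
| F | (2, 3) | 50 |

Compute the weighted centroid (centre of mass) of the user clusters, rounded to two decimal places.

(6.59, 7.05)

The minimiser of Σwᵢ‖p−pᵢ‖² is the weighted centroid p* = (Σwᵢpᵢ)/(Σwᵢ).
Σwᵢ = 1850.
Σwᵢxᵢ = 400·11 + 300·5 + 300·3 + 350·10 + 450·4 + 50·2 = 12200.
Σwᵢyᵢ = 400·0 + 300·9 + 300·5 + 350·12 + 450·10 + 50·3 = 13050.
x* = 12200/1850 = 6.59, y* = 13050/1850 = 7.05.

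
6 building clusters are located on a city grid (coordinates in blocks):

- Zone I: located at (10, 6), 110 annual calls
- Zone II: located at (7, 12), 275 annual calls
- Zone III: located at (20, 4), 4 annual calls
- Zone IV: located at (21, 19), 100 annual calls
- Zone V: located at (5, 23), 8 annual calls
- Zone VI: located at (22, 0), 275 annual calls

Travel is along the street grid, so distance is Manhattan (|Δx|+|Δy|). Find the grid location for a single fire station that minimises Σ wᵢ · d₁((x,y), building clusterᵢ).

(10, 6)

Manhattan distance separates: Σwᵢ(|x−xᵢ|+|y−yᵢ|) = Σwᵢ|x−xᵢ| + Σwᵢ|y−yᵢ|, so x and y are optimised independently as 1-D weighted medians.
Total weight W = 772; half = 386.
x-coordinate, sorted with cumulative weight:
  x=5 (Zone V, w=8) cum 8
  x=7 (Zone II, w=275) cum 283
  x=10 (Zone I, w=110) cum 393  ← median
  x=20 (Zone III, w=4) cum 397
  x=21 (Zone IV, w=100) cum 497
  x=22 (Zone VI, w=275) cum 772
⇒ x* = 10
y-coordinate, sorted with cumulative weight:
  y=0 (Zone VI, w=275) cum 275
  y=4 (Zone III, w=4) cum 279
  y=6 (Zone I, w=110) cum 389  ← median
  y=12 (Zone II, w=275) cum 664
  y=19 (Zone IV, w=100) cum 764
  y=23 (Zone V, w=8) cum 772
⇒ y* = 6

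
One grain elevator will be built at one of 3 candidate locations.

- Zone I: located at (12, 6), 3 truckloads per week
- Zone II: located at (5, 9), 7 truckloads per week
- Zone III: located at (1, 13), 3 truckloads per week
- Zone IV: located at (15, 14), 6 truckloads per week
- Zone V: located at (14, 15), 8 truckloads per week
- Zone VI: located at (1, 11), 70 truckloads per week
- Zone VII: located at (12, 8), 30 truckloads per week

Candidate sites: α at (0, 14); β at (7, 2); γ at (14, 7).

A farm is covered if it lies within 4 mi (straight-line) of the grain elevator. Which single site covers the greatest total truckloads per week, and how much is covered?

α, covering 73

Coverage radius r = 4 mi; a point is covered iff (Δx)²+(Δy)² ≤ 4² = 16.
  α (0, 14): covers {Zone III, Zone VI} → 73
  β (7, 2): covers {none} → 0
  γ (14, 7): covers {Zone I, Zone VII} → 33
Maximum coverage at α: 73 truckloads per week.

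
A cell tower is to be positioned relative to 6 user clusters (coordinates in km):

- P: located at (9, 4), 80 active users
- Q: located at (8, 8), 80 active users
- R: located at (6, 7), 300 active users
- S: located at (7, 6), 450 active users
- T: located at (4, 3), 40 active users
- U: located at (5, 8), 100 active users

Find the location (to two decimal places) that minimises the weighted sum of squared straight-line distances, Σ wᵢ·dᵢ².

The minimiser of Σwᵢ‖p−pᵢ‖² is the weighted centroid p* = (Σwᵢpᵢ)/(Σwᵢ).
Σwᵢ = 1050.
Σwᵢxᵢ = 80·9 + 80·8 + 300·6 + 450·7 + 40·4 + 100·5 = 6970.
Σwᵢyᵢ = 80·4 + 80·8 + 300·7 + 450·6 + 40·3 + 100·8 = 6680.
x* = 6970/1050 = 6.64, y* = 6680/1050 = 6.36.

(6.64, 6.36)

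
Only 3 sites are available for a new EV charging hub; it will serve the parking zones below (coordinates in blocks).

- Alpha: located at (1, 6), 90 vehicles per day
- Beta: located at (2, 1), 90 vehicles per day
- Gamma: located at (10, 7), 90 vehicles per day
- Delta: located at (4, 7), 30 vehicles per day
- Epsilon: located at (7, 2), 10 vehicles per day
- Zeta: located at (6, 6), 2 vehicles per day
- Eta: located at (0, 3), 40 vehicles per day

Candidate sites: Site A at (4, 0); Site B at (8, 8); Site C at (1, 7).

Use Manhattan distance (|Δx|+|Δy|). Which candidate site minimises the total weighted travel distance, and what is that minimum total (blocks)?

Total weighted distance at each candidate:
  Site A (4, 0): total = 2806
  Site B (8, 8): total = 2998
  Site C (1, 7): total = 1942
Minimum is at Site C with total 1942 blocks.

Site C, total 1942 blocks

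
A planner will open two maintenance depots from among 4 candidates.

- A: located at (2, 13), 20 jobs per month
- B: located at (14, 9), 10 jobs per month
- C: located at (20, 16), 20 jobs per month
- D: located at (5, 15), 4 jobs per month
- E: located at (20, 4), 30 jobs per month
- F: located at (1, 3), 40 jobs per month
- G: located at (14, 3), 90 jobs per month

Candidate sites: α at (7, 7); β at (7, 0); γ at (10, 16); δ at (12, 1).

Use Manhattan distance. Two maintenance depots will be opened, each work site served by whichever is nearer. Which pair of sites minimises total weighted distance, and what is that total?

{γ, δ}, total 1754

Evaluate every pair (each demand assigned to the nearer of the two):
  {γ, δ}: total = 1754
  {α, δ}: total = 1880
  {β, δ}: total = 2038
  {β, γ}: total = 2324
  {α, γ}: total = 2404
  {α, β}: total = 2530
Best pair: {γ, δ} with total 1754.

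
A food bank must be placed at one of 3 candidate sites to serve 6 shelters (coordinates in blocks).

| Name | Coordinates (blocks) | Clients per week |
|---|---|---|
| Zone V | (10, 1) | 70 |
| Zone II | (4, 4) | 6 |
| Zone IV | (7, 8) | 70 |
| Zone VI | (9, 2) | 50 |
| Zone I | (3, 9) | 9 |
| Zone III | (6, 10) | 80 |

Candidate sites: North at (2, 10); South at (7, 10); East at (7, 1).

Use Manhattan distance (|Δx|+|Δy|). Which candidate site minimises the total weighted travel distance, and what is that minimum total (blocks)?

Total weighted distance at each candidate:
  North (2, 10): total = 2816
  South (7, 10): total = 1659
  East (7, 1): total = 1794
Minimum is at South with total 1659 blocks.

South, total 1659 blocks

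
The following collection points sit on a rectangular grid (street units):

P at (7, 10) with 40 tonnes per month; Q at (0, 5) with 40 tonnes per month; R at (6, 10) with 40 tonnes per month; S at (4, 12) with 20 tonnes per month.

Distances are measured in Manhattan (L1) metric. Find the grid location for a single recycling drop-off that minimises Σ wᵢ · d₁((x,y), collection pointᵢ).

Manhattan distance separates: Σwᵢ(|x−xᵢ|+|y−yᵢ|) = Σwᵢ|x−xᵢ| + Σwᵢ|y−yᵢ|, so x and y are optimised independently as 1-D weighted medians.
Total weight W = 140; half = 70.
x-coordinate, sorted with cumulative weight:
  x=0 (Q, w=40) cum 40
  x=4 (S, w=20) cum 60
  x=6 (R, w=40) cum 100  ← median
  x=7 (P, w=40) cum 140
⇒ x* = 6
y-coordinate, sorted with cumulative weight:
  y=5 (Q, w=40) cum 40
  y=10 (P, w=40) cum 80  ← median
  y=10 (R, w=40) cum 120
  y=12 (S, w=20) cum 140
⇒ y* = 10

(6, 10)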